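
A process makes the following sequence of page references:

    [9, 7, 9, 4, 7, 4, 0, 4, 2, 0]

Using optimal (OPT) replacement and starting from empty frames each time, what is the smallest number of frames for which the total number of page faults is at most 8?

f=1: 10 faults
f=2: 5 faults
f=3: 5 faults
f=4: 5 faults
f=5: 5 faults
Smallest f with faults ≤ 8 is 2.

2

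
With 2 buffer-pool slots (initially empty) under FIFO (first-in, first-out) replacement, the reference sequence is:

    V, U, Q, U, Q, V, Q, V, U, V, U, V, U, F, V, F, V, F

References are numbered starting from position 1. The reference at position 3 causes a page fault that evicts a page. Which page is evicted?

pos 1: V → miss, frames {V}
pos 2: U → miss, frames {V,U}
pos 3: Q → miss, evict V, frames {U,Q}
At position 3, page V is evicted.

V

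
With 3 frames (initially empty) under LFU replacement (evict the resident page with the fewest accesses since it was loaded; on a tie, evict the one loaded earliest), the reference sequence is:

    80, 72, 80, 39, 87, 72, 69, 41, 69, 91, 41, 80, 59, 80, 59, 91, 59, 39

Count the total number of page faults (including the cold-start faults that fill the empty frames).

80 -> fault, frames (80)
72 -> fault, frames (80 72)
80 -> hit
39 -> fault, frames (80 72 39)
87 -> fault, evict 72, frames (80 39 87)
72 -> fault, evict 39, frames (80 87 72)
69 -> fault, evict 87, frames (80 72 69)
41 -> fault, evict 72, frames (80 69 41)
69 -> hit
91 -> fault, evict 41, frames (80 69 91)
41 -> fault, evict 91, frames (80 69 41)
80 -> hit
59 -> fault, evict 41, frames (80 69 59)
80 -> hit
59 -> hit
91 -> fault, evict 69, frames (80 59 91)
59 -> hit
39 -> fault, evict 91, frames (80 59 39)
Page faults: 12.

12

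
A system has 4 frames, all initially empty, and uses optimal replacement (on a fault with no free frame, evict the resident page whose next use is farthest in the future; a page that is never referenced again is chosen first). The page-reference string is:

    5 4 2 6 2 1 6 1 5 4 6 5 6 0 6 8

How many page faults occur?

5 -> fault, frames (5)
4 -> fault, frames (5 4)
2 -> fault, frames (5 4 2)
6 -> fault, frames (5 4 2 6)
2 -> hit
1 -> fault, evict 2, frames (5 4 6 1)
6 -> hit
1 -> hit
5 -> hit
4 -> hit
6 -> hit
5 -> hit
6 -> hit
0 -> fault, evict 1, frames (5 4 6 0)
6 -> hit
8 -> fault, evict 0, frames (5 4 6 8)
Page faults: 7.

7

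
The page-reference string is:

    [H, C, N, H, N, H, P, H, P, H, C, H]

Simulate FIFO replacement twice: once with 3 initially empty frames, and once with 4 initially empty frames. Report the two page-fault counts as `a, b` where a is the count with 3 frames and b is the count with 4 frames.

6, 4

3 frames: F F F . . . F F . . F . → 6 faults.
4 frames: F F F . . . F . . . . . → 4 faults.
4 < 6: adding a frame reduced faults, as is typical.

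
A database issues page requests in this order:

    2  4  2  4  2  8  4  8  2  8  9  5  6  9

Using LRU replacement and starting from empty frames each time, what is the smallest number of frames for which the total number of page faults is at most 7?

3

f=1: 14 faults
f=2: 9 faults
f=3: 6 faults
f=4: 6 faults
f=5: 6 faults
f=6: 6 faults
Smallest f with faults ≤ 7 is 3.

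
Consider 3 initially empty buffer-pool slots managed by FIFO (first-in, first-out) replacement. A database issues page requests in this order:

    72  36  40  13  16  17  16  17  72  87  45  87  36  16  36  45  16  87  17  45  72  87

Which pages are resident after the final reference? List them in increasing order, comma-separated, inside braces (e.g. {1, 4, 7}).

{45, 72, 87}

72: miss, frames {72}
36: miss, frames {72,36}
40: miss, frames {72,36,40}
13: miss, evict 72, frames {36,40,13}
16: miss, evict 36, frames {40,13,16}
17: miss, evict 40, frames {13,16,17}
16: hit
17: hit
72: miss, evict 13, frames {16,17,72}
87: miss, evict 16, frames {17,72,87}
45: miss, evict 17, frames {72,87,45}
87: hit
36: miss, evict 72, frames {87,45,36}
16: miss, evict 87, frames {45,36,16}
36: hit
45: hit
16: hit
87: miss, evict 45, frames {36,16,87}
17: miss, evict 36, frames {16,87,17}
45: miss, evict 16, frames {87,17,45}
72: miss, evict 87, frames {17,45,72}
87: miss, evict 17, frames {45,72,87}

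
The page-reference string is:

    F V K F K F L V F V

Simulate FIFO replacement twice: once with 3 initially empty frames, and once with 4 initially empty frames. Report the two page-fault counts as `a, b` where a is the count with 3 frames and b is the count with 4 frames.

6, 4

3 frames: F F F . . . F . F F → 6 faults.
4 frames: F F F . . . F . . . → 4 faults.
4 < 6: adding a frame reduced faults, as is typical.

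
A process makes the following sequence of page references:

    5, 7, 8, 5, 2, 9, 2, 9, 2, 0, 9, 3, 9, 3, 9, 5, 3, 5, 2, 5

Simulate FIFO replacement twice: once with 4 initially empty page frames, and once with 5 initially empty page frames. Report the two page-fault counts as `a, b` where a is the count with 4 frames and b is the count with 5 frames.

4 frames: F F F . F F . . . F . F . . . F . . F . → 9 faults.
5 frames: F F F . F F . . . F . F . . . F . . . . → 8 faults.
8 < 9: adding a frame reduced faults, as is typical.

9, 8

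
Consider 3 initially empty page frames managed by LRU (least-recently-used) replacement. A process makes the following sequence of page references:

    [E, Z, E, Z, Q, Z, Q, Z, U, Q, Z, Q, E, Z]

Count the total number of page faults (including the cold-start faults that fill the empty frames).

E: fault, frames (E)
Z: fault, frames (E Z)
E: hit
Z: hit
Q: fault, frames (E Z Q)
Z: hit
Q: hit
Z: hit
U: fault, evict E, frames (Q Z U)
Q: hit
Z: hit
Q: hit
E: fault, evict U, frames (Z Q E)
Z: hit
Page faults: 5.

5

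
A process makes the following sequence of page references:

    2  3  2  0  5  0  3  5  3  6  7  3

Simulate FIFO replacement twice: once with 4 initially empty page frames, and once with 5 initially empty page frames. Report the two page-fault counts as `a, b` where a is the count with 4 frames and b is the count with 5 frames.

7, 6

4 frames: F F . F F . . . . F F F → 7 faults.
5 frames: F F . F F . . . . F F . → 6 faults.
6 < 7: adding a frame reduced faults, as is typical.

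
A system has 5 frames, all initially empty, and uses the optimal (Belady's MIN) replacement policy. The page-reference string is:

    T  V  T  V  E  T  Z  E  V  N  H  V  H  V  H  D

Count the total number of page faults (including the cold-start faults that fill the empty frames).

T → miss, frames (T)
V → miss, frames (T V)
T → hit
V → hit
E → miss, frames (T V E)
T → hit
Z → miss, frames (T V E Z)
E → hit
V → hit
N → miss, frames (T V E Z N)
H → miss, evict N, frames (T V E Z H)
V → hit
H → hit
V → hit
H → hit
D → miss, evict H, frames (T V E Z D)
Page faults: 7.

7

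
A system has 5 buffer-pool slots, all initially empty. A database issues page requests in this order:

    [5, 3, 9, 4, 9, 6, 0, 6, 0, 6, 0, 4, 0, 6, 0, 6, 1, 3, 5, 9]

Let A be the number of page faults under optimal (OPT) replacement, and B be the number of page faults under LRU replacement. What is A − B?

-2

Under OPT: F F F F . F F . . . . . . . . . F . . F → 8 faults.
Under LRU: F F F F . F F . . . . . . . . . F F F F → 10 faults.
A − B = 8 − 10 = -2.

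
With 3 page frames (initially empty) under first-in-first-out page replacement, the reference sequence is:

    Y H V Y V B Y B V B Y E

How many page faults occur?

6

Y: fault, frames [Y]
H: fault, frames [Y, H]
V: fault, frames [Y, H, V]
Y: hit
V: hit
B: fault, evict Y, frames [H, V, B]
Y: fault, evict H, frames [V, B, Y]
B: hit
V: hit
B: hit
Y: hit
E: fault, evict V, frames [B, Y, E]
Page faults: 6.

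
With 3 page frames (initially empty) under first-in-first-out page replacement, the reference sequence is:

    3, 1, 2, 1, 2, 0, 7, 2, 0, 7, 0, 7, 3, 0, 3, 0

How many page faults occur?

6

3 -> fault, frames {3}
1 -> fault, frames {3,1}
2 -> fault, frames {3,1,2}
1 -> hit
2 -> hit
0 -> fault, evict 3, frames {1,2,0}
7 -> fault, evict 1, frames {2,0,7}
2 -> hit
0 -> hit
7 -> hit
0 -> hit
7 -> hit
3 -> fault, evict 2, frames {0,7,3}
0 -> hit
3 -> hit
0 -> hit
Page faults: 6.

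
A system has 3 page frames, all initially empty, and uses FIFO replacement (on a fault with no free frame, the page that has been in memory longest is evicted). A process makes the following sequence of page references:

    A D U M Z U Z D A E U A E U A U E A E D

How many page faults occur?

A -> fault, frames (A)
D -> fault, frames (A D)
U -> fault, frames (A D U)
M -> fault, evict A, frames (D U M)
Z -> fault, evict D, frames (U M Z)
U -> hit
Z -> hit
D -> fault, evict U, frames (M Z D)
A -> fault, evict M, frames (Z D A)
E -> fault, evict Z, frames (D A E)
U -> fault, evict D, frames (A E U)
A -> hit
E -> hit
U -> hit
A -> hit
U -> hit
E -> hit
A -> hit
E -> hit
D -> fault, evict A, frames (E U D)
Page faults: 10.

10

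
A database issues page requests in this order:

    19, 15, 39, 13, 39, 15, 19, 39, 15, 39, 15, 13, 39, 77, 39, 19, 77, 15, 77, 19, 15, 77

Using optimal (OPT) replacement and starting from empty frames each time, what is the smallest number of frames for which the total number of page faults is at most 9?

3

f=1: 22 faults
f=2: 13 faults
f=3: 8 faults
f=4: 5 faults
f=5: 5 faults
Smallest f with faults ≤ 9 is 3.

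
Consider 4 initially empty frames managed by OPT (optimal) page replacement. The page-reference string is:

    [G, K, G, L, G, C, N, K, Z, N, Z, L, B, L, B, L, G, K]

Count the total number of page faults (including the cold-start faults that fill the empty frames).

G -> fault, frames (G)
K -> fault, frames (G K)
G -> hit
L -> fault, frames (G K L)
G -> hit
C -> fault, frames (G K L C)
N -> fault, evict C, frames (G K L N)
K -> hit
Z -> fault, evict K, frames (G L N Z)
N -> hit
Z -> hit
L -> hit
B -> fault, evict Z, frames (G L N B)
L -> hit
B -> hit
L -> hit
G -> hit
K -> fault, evict B, frames (G L N K)
Page faults: 8.

8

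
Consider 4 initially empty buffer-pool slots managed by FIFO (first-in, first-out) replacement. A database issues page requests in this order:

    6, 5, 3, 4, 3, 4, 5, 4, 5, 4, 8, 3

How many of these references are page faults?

5

6 → fault, frames [6]
5 → fault, frames [6, 5]
3 → fault, frames [6, 5, 3]
4 → fault, frames [6, 5, 3, 4]
3 → hit
4 → hit
5 → hit
4 → hit
5 → hit
4 → hit
8 → fault, evict 6, frames [5, 3, 4, 8]
3 → hit
Page faults: 5.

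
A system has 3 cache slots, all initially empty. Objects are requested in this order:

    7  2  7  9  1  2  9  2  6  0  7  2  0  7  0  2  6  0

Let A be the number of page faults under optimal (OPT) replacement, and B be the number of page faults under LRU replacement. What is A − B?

Under OPT: F F . F F . . . F F F . . . . . F . → 8 faults.
Under LRU: F F . F F F . . F F F F . . . . F . → 10 faults.
A − B = 8 − 10 = -2.

-2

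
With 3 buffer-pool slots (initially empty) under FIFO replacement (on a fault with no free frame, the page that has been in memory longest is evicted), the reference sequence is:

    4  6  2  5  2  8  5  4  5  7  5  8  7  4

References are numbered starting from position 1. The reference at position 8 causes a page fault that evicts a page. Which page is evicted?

2

pos 1: 4 -> fault, frames (4)
pos 2: 6 -> fault, frames (4 6)
pos 3: 2 -> fault, frames (4 6 2)
pos 4: 5 -> fault, evict 4, frames (6 2 5)
pos 5: 2 -> hit
pos 6: 8 -> fault, evict 6, frames (2 5 8)
pos 7: 5 -> hit
pos 8: 4 -> fault, evict 2, frames (5 8 4)
At position 8, page 2 is evicted.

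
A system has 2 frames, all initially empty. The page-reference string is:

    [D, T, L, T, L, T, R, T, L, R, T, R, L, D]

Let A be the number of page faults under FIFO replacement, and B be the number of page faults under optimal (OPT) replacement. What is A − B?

2

Under FIFO: F F F . . . F F F F F . F F → 10 faults.
Under OPT: F F F . . . F . F . F . F F → 8 faults.
A − B = 10 − 8 = 2.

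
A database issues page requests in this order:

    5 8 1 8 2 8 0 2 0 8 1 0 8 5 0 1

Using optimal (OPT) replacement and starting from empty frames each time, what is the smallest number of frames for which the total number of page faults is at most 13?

f=1: 16 faults
f=2: 10 faults
f=3: 7 faults
f=4: 6 faults
f=5: 5 faults
Smallest f with faults ≤ 13 is 2.

2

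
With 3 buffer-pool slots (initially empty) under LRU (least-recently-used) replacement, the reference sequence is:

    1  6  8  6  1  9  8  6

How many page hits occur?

1: miss, frames [1]
6: miss, frames [1, 6]
8: miss, frames [1, 6, 8]
6: hit
1: hit
9: miss, evict 8, frames [6, 1, 9]
8: miss, evict 6, frames [1, 9, 8]
6: miss, evict 1, frames [9, 8, 6]
Hits: 2.

2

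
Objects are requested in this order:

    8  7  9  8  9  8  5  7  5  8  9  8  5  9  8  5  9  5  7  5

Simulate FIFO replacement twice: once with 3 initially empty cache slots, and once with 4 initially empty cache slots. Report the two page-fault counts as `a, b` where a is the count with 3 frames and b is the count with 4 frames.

3 frames: F F F . . . F . . F . . . . . . . . F . → 6 faults.
4 frames: F F F . . . F . . . . . . . . . . . . . → 4 faults.
4 < 6: adding a frame reduced faults, as is typical.

6, 4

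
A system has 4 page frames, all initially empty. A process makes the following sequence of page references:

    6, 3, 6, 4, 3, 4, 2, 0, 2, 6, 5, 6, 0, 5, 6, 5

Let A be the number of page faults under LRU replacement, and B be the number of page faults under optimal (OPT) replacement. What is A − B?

1

Under LRU: F F . F . . F F . F F . . . . . → 7 faults.
Under OPT: F F . F . . F F . . F . . . . . → 6 faults.
A − B = 7 − 6 = 1.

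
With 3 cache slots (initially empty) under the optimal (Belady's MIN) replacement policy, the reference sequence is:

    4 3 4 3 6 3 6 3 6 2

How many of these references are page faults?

4

4 → fault, frames {4}
3 → fault, frames {4,3}
4 → hit
3 → hit
6 → fault, frames {4,3,6}
3 → hit
6 → hit
3 → hit
6 → hit
2 → fault, evict 6, frames {4,3,2}
Page faults: 4.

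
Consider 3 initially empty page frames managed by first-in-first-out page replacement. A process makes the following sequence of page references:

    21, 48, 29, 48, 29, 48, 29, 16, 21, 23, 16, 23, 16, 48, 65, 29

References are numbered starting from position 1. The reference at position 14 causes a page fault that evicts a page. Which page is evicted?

16

pos 1: 21: fault, frames {21}
pos 2: 48: fault, frames {21,48}
pos 3: 29: fault, frames {21,48,29}
pos 4: 48: hit
pos 5: 29: hit
pos 6: 48: hit
pos 7: 29: hit
pos 8: 16: fault, evict 21, frames {48,29,16}
pos 9: 21: fault, evict 48, frames {29,16,21}
pos 10: 23: fault, evict 29, frames {16,21,23}
pos 11: 16: hit
pos 12: 23: hit
pos 13: 16: hit
pos 14: 48: fault, evict 16, frames {21,23,48}
At position 14, page 16 is evicted.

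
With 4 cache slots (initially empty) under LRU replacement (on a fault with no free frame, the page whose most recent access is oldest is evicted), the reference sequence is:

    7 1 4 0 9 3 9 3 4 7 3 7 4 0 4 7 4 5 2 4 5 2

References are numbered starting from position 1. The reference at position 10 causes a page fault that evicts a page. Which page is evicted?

0

pos 1: 7: fault, frames [7]
pos 2: 1: fault, frames [7, 1]
pos 3: 4: fault, frames [7, 1, 4]
pos 4: 0: fault, frames [7, 1, 4, 0]
pos 5: 9: fault, evict 7, frames [1, 4, 0, 9]
pos 6: 3: fault, evict 1, frames [4, 0, 9, 3]
pos 7: 9: hit
pos 8: 3: hit
pos 9: 4: hit
pos 10: 7: fault, evict 0, frames [9, 3, 4, 7]
At position 10, page 0 is evicted.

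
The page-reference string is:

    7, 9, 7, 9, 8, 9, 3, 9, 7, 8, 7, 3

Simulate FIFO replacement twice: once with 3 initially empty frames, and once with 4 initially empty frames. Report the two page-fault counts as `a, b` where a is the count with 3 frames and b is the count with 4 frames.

3 frames: F F . . F . F . F . . . → 5 faults.
4 frames: F F . . F . F . . . . . → 4 faults.
4 < 5: adding a frame reduced faults, as is typical.

5, 4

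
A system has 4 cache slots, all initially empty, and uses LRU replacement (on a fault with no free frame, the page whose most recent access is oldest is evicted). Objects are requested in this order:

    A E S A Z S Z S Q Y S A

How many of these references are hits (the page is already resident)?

A -> fault, frames [A]
E -> fault, frames [A, E]
S -> fault, frames [A, E, S]
A -> hit
Z -> fault, frames [E, S, A, Z]
S -> hit
Z -> hit
S -> hit
Q -> fault, evict E, frames [A, Z, S, Q]
Y -> fault, evict A, frames [Z, S, Q, Y]
S -> hit
A -> fault, evict Z, frames [Q, Y, S, A]
Hits: 5.

5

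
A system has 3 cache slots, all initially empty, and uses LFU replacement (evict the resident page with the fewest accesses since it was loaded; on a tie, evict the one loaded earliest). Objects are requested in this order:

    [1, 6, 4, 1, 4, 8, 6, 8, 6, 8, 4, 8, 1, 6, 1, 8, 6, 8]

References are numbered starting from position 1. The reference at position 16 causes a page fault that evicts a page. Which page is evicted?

pos 1: 1: fault, frames {1}
pos 2: 6: fault, frames {1,6}
pos 3: 4: fault, frames {1,6,4}
pos 4: 1: hit
pos 5: 4: hit
pos 6: 8: fault, evict 6, frames {1,4,8}
pos 7: 6: fault, evict 8, frames {1,4,6}
pos 8: 8: fault, evict 6, frames {1,4,8}
pos 9: 6: fault, evict 8, frames {1,4,6}
pos 10: 8: fault, evict 6, frames {1,4,8}
pos 11: 4: hit
pos 12: 8: hit
pos 13: 1: hit
pos 14: 6: fault, evict 8, frames {1,4,6}
pos 15: 1: hit
pos 16: 8: fault, evict 6, frames {1,4,8}
At position 16, page 6 is evicted.

6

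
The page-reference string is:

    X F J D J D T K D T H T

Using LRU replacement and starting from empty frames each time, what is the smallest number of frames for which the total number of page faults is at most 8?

f=1: 12 faults
f=2: 9 faults
f=3: 7 faults
f=4: 7 faults
f=5: 7 faults
f=6: 7 faults
f=7: 7 faults
Smallest f with faults ≤ 8 is 3.

3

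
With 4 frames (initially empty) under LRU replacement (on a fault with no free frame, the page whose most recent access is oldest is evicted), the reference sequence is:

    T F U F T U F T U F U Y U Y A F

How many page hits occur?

T: miss, frames [T]
F: miss, frames [T, F]
U: miss, frames [T, F, U]
F: hit
T: hit
U: hit
F: hit
T: hit
U: hit
F: hit
U: hit
Y: miss, frames [T, F, U, Y]
U: hit
Y: hit
A: miss, evict T, frames [F, U, Y, A]
F: hit
Hits: 11.

11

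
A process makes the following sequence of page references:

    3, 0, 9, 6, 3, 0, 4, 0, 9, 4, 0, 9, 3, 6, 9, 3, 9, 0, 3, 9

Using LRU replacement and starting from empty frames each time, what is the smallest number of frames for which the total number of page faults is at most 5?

5

f=1: 20 faults
f=2: 18 faults
f=3: 11 faults
f=4: 7 faults
f=5: 5 faults
Smallest f with faults ≤ 5 is 5.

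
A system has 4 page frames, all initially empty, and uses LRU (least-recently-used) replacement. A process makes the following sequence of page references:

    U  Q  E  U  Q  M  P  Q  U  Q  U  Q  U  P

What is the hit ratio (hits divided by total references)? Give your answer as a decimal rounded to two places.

0.64

U -> fault, frames {U}
Q -> fault, frames {U,Q}
E -> fault, frames {U,Q,E}
U -> hit
Q -> hit
M -> fault, frames {E,U,Q,M}
P -> fault, evict E, frames {U,Q,M,P}
Q -> hit
U -> hit
Q -> hit
U -> hit
Q -> hit
U -> hit
P -> hit
Hits: 9 of 14 references → 9/14 = 0.6429.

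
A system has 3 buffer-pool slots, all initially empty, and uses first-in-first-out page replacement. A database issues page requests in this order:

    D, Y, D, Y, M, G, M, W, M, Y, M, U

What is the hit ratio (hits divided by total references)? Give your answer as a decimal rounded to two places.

0.33

D: miss, frames [D]
Y: miss, frames [D, Y]
D: hit
Y: hit
M: miss, frames [D, Y, M]
G: miss, evict D, frames [Y, M, G]
M: hit
W: miss, evict Y, frames [M, G, W]
M: hit
Y: miss, evict M, frames [G, W, Y]
M: miss, evict G, frames [W, Y, M]
U: miss, evict W, frames [Y, M, U]
Hits: 4 of 12 references → 4/12 = 0.3333.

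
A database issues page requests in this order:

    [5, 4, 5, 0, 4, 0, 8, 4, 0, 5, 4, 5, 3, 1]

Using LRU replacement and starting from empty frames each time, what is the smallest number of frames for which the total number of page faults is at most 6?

f=1: 14 faults
f=2: 11 faults
f=3: 7 faults
f=4: 6 faults
f=5: 6 faults
f=6: 6 faults
Smallest f with faults ≤ 6 is 4.

4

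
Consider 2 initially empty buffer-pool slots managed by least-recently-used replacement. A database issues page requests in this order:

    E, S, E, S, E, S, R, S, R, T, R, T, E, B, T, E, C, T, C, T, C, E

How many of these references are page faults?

E → miss, frames {E}
S → miss, frames {E,S}
E → hit
S → hit
E → hit
S → hit
R → miss, evict E, frames {S,R}
S → hit
R → hit
T → miss, evict S, frames {R,T}
R → hit
T → hit
E → miss, evict R, frames {T,E}
B → miss, evict T, frames {E,B}
T → miss, evict E, frames {B,T}
E → miss, evict B, frames {T,E}
C → miss, evict T, frames {E,C}
T → miss, evict E, frames {C,T}
C → hit
T → hit
C → hit
E → miss, evict T, frames {C,E}
Page faults: 11.

11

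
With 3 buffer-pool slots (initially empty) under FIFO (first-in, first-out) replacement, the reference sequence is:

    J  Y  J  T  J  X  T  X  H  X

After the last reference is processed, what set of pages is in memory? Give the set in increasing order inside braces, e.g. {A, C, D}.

{H, T, X}

J: fault, frames (J)
Y: fault, frames (J Y)
J: hit
T: fault, frames (J Y T)
J: hit
X: fault, evict J, frames (Y T X)
T: hit
X: hit
H: fault, evict Y, frames (T X H)
X: hit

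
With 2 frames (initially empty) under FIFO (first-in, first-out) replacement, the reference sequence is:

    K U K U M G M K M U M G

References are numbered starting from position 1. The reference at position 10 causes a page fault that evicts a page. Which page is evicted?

pos 1: K -> fault, frames {K}
pos 2: U -> fault, frames {K,U}
pos 3: K -> hit
pos 4: U -> hit
pos 5: M -> fault, evict K, frames {U,M}
pos 6: G -> fault, evict U, frames {M,G}
pos 7: M -> hit
pos 8: K -> fault, evict M, frames {G,K}
pos 9: M -> fault, evict G, frames {K,M}
pos 10: U -> fault, evict K, frames {M,U}
At position 10, page K is evicted.

K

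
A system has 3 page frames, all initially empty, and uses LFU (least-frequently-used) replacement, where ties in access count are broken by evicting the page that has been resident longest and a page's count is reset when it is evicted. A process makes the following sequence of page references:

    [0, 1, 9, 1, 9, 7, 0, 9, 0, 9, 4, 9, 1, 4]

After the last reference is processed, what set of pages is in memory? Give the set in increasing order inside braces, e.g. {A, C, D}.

{0, 4, 9}

0 -> fault, frames [0]
1 -> fault, frames [0, 1]
9 -> fault, frames [0, 1, 9]
1 -> hit
9 -> hit
7 -> fault, evict 0, frames [1, 9, 7]
0 -> fault, evict 7, frames [1, 9, 0]
9 -> hit
0 -> hit
9 -> hit
4 -> fault, evict 1, frames [9, 0, 4]
9 -> hit
1 -> fault, evict 4, frames [9, 0, 1]
4 -> fault, evict 1, frames [9, 0, 4]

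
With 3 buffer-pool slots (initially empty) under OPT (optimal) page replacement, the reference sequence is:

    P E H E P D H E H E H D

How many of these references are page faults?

P -> miss, frames (P)
E -> miss, frames (P E)
H -> miss, frames (P E H)
E -> hit
P -> hit
D -> miss, evict P, frames (E H D)
H -> hit
E -> hit
H -> hit
E -> hit
H -> hit
D -> hit
Page faults: 4.

4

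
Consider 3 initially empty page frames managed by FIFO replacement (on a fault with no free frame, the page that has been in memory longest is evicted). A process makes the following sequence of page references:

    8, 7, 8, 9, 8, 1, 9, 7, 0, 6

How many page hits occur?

8 → fault, frames [8]
7 → fault, frames [8, 7]
8 → hit
9 → fault, frames [8, 7, 9]
8 → hit
1 → fault, evict 8, frames [7, 9, 1]
9 → hit
7 → hit
0 → fault, evict 7, frames [9, 1, 0]
6 → fault, evict 9, frames [1, 0, 6]
Hits: 4.

4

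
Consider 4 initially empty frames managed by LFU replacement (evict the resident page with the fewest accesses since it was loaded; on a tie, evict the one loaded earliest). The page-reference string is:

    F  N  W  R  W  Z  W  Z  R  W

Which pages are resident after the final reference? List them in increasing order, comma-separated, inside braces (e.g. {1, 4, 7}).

F → miss, frames [F]
N → miss, frames [F, N]
W → miss, frames [F, N, W]
R → miss, frames [F, N, W, R]
W → hit
Z → miss, evict F, frames [N, W, R, Z]
W → hit
Z → hit
R → hit
W → hit

{N, R, W, Z}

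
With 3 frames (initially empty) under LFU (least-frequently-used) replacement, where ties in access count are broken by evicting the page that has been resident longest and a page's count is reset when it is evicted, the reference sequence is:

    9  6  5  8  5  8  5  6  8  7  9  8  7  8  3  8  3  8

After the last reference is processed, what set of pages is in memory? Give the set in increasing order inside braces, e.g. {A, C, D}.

{3, 5, 8}

9: miss, frames [9]
6: miss, frames [9, 6]
5: miss, frames [9, 6, 5]
8: miss, evict 9, frames [6, 5, 8]
5: hit
8: hit
5: hit
6: hit
8: hit
7: miss, evict 6, frames [5, 8, 7]
9: miss, evict 7, frames [5, 8, 9]
8: hit
7: miss, evict 9, frames [5, 8, 7]
8: hit
3: miss, evict 7, frames [5, 8, 3]
8: hit
3: hit
8: hit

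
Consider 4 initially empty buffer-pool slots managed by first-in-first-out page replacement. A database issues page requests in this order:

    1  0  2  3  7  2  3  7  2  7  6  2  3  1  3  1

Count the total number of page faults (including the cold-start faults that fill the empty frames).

1 → miss, frames [1]
0 → miss, frames [1, 0]
2 → miss, frames [1, 0, 2]
3 → miss, frames [1, 0, 2, 3]
7 → miss, evict 1, frames [0, 2, 3, 7]
2 → hit
3 → hit
7 → hit
2 → hit
7 → hit
6 → miss, evict 0, frames [2, 3, 7, 6]
2 → hit
3 → hit
1 → miss, evict 2, frames [3, 7, 6, 1]
3 → hit
1 → hit
Page faults: 7.

7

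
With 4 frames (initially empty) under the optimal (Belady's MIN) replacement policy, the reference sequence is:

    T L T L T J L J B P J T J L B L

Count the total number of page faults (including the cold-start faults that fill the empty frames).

6

T → fault, frames [T]
L → fault, frames [T, L]
T → hit
L → hit
T → hit
J → fault, frames [T, L, J]
L → hit
J → hit
B → fault, frames [T, L, J, B]
P → fault, evict B, frames [T, L, J, P]
J → hit
T → hit
J → hit
L → hit
B → fault, evict P, frames [T, L, J, B]
L → hit
Page faults: 6.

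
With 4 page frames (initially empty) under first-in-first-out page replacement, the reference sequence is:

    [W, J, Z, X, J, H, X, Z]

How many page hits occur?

3

W -> miss, frames {W}
J -> miss, frames {W,J}
Z -> miss, frames {W,J,Z}
X -> miss, frames {W,J,Z,X}
J -> hit
H -> miss, evict W, frames {J,Z,X,H}
X -> hit
Z -> hit
Hits: 3.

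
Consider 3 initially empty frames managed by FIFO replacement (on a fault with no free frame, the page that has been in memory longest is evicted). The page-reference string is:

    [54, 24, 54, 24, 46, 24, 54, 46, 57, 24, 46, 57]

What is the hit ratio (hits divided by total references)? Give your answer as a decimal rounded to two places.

0.67

54: miss, frames {54}
24: miss, frames {54,24}
54: hit
24: hit
46: miss, frames {54,24,46}
24: hit
54: hit
46: hit
57: miss, evict 54, frames {24,46,57}
24: hit
46: hit
57: hit
Hits: 8 of 12 references → 8/12 = 0.6667.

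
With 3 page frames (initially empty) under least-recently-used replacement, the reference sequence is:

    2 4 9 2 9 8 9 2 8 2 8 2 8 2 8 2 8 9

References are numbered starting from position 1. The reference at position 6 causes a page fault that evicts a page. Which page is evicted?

4

pos 1: 2 -> miss, frames [2]
pos 2: 4 -> miss, frames [2, 4]
pos 3: 9 -> miss, frames [2, 4, 9]
pos 4: 2 -> hit
pos 5: 9 -> hit
pos 6: 8 -> miss, evict 4, frames [2, 9, 8]
At position 6, page 4 is evicted.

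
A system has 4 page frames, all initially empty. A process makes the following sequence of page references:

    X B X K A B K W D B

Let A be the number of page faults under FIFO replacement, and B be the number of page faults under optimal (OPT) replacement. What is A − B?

Under FIFO: F F . F F . . F F F → 7 faults.
Under OPT: F F . F F . . F F . → 6 faults.
A − B = 7 − 6 = 1.

1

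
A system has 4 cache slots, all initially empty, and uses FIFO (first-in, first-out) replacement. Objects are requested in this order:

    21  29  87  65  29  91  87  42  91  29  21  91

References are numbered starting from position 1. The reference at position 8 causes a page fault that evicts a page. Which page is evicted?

pos 1: 21 -> miss, frames {21}
pos 2: 29 -> miss, frames {21,29}
pos 3: 87 -> miss, frames {21,29,87}
pos 4: 65 -> miss, frames {21,29,87,65}
pos 5: 29 -> hit
pos 6: 91 -> miss, evict 21, frames {29,87,65,91}
pos 7: 87 -> hit
pos 8: 42 -> miss, evict 29, frames {87,65,91,42}
At position 8, page 29 is evicted.

29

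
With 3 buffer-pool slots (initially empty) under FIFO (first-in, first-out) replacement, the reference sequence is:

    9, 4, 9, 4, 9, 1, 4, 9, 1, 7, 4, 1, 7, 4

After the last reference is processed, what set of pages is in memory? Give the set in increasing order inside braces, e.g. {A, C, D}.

{1, 4, 7}

9 -> fault, frames [9]
4 -> fault, frames [9, 4]
9 -> hit
4 -> hit
9 -> hit
1 -> fault, frames [9, 4, 1]
4 -> hit
9 -> hit
1 -> hit
7 -> fault, evict 9, frames [4, 1, 7]
4 -> hit
1 -> hit
7 -> hit
4 -> hit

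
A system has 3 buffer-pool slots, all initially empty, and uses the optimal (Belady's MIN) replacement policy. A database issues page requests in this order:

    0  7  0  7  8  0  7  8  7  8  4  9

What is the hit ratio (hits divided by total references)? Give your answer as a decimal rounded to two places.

0.58

0 -> miss, frames (0)
7 -> miss, frames (0 7)
0 -> hit
7 -> hit
8 -> miss, frames (0 7 8)
0 -> hit
7 -> hit
8 -> hit
7 -> hit
8 -> hit
4 -> miss, evict 8, frames (0 7 4)
9 -> miss, evict 4, frames (0 7 9)
Hits: 7 of 12 references → 7/12 = 0.5833.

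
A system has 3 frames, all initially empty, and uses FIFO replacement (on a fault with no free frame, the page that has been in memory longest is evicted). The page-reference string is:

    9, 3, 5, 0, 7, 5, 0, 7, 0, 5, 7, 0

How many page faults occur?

9: miss, frames [9]
3: miss, frames [9, 3]
5: miss, frames [9, 3, 5]
0: miss, evict 9, frames [3, 5, 0]
7: miss, evict 3, frames [5, 0, 7]
5: hit
0: hit
7: hit
0: hit
5: hit
7: hit
0: hit
Page faults: 5.

5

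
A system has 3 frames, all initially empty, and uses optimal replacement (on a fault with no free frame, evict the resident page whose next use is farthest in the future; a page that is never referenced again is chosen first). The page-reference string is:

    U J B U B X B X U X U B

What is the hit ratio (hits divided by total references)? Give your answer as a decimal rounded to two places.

U -> fault, frames [U]
J -> fault, frames [U, J]
B -> fault, frames [U, J, B]
U -> hit
B -> hit
X -> fault, evict J, frames [U, B, X]
B -> hit
X -> hit
U -> hit
X -> hit
U -> hit
B -> hit
Hits: 8 of 12 references → 8/12 = 0.6667.

0.67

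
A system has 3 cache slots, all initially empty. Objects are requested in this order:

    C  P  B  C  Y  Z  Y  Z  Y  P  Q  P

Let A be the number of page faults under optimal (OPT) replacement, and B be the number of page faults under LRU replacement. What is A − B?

-1

Under OPT: F F F . F F . . . . F . → 6 faults.
Under LRU: F F F . F F . . . F F . → 7 faults.
A − B = 6 − 7 = -1.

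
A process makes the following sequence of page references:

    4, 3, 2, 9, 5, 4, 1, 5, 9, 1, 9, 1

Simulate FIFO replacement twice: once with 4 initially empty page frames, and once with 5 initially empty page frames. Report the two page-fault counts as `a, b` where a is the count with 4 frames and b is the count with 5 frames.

4 frames: F F F F F F F . . . . . → 7 faults.
5 frames: F F F F F . F . . . . . → 6 faults.
6 < 7: adding a frame reduced faults, as is typical.

7, 6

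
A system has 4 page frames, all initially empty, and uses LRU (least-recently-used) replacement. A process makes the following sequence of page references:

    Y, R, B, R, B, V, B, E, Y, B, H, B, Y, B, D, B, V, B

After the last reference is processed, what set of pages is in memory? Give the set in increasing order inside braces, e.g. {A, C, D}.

Y: miss, frames {Y}
R: miss, frames {Y,R}
B: miss, frames {Y,R,B}
R: hit
B: hit
V: miss, frames {Y,R,B,V}
B: hit
E: miss, evict Y, frames {R,V,B,E}
Y: miss, evict R, frames {V,B,E,Y}
B: hit
H: miss, evict V, frames {E,Y,B,H}
B: hit
Y: hit
B: hit
D: miss, evict E, frames {H,Y,B,D}
B: hit
V: miss, evict H, frames {Y,D,B,V}
B: hit

{B, D, V, Y}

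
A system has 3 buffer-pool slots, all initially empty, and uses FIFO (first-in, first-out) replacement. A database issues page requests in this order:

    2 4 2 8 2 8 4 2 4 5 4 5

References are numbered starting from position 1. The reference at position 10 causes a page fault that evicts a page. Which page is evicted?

pos 1: 2 -> miss, frames [2]
pos 2: 4 -> miss, frames [2, 4]
pos 3: 2 -> hit
pos 4: 8 -> miss, frames [2, 4, 8]
pos 5: 2 -> hit
pos 6: 8 -> hit
pos 7: 4 -> hit
pos 8: 2 -> hit
pos 9: 4 -> hit
pos 10: 5 -> miss, evict 2, frames [4, 8, 5]
At position 10, page 2 is evicted.

2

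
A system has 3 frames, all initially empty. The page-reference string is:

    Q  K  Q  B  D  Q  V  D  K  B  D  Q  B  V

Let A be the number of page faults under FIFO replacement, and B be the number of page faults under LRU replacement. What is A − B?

Under FIFO: F F . F F F F . F F F F . F → 11 faults.
Under LRU: F F . F F . F . F F . F . F → 9 faults.
A − B = 11 − 9 = 2.

2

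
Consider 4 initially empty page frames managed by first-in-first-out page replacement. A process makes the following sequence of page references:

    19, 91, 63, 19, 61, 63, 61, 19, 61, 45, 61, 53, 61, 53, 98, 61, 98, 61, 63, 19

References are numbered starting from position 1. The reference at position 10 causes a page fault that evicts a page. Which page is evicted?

19

pos 1: 19 -> fault, frames [19]
pos 2: 91 -> fault, frames [19, 91]
pos 3: 63 -> fault, frames [19, 91, 63]
pos 4: 19 -> hit
pos 5: 61 -> fault, frames [19, 91, 63, 61]
pos 6: 63 -> hit
pos 7: 61 -> hit
pos 8: 19 -> hit
pos 9: 61 -> hit
pos 10: 45 -> fault, evict 19, frames [91, 63, 61, 45]
At position 10, page 19 is evicted.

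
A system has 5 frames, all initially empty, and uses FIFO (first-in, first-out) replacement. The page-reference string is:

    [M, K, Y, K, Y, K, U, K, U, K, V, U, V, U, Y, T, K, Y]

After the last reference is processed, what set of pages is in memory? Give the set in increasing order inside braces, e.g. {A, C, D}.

M -> fault, frames {M}
K -> fault, frames {M,K}
Y -> fault, frames {M,K,Y}
K -> hit
Y -> hit
K -> hit
U -> fault, frames {M,K,Y,U}
K -> hit
U -> hit
K -> hit
V -> fault, frames {M,K,Y,U,V}
U -> hit
V -> hit
U -> hit
Y -> hit
T -> fault, evict M, frames {K,Y,U,V,T}
K -> hit
Y -> hit

{K, T, U, V, Y}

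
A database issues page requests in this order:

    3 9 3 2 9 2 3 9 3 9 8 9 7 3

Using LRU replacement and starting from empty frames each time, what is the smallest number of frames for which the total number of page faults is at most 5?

f=1: 14 faults
f=2: 9 faults
f=3: 6 faults
f=4: 5 faults
f=5: 5 faults
Smallest f with faults ≤ 5 is 4.

4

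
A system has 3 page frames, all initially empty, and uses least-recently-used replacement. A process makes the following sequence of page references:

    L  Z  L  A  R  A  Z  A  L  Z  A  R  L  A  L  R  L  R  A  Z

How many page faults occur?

9

L: miss, frames {L}
Z: miss, frames {L,Z}
L: hit
A: miss, frames {Z,L,A}
R: miss, evict Z, frames {L,A,R}
A: hit
Z: miss, evict L, frames {R,A,Z}
A: hit
L: miss, evict R, frames {Z,A,L}
Z: hit
A: hit
R: miss, evict L, frames {Z,A,R}
L: miss, evict Z, frames {A,R,L}
A: hit
L: hit
R: hit
L: hit
R: hit
A: hit
Z: miss, evict L, frames {R,A,Z}
Page faults: 9.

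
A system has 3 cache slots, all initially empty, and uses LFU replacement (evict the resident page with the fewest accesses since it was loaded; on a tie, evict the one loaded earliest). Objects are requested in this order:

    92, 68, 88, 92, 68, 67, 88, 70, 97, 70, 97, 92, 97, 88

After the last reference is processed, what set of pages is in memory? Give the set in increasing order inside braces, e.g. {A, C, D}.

92 → fault, frames {92}
68 → fault, frames {92,68}
88 → fault, frames {92,68,88}
92 → hit
68 → hit
67 → fault, evict 88, frames {92,68,67}
88 → fault, evict 67, frames {92,68,88}
70 → fault, evict 88, frames {92,68,70}
97 → fault, evict 70, frames {92,68,97}
70 → fault, evict 97, frames {92,68,70}
97 → fault, evict 70, frames {92,68,97}
92 → hit
97 → hit
88 → fault, evict 68, frames {92,97,88}

{88, 92, 97}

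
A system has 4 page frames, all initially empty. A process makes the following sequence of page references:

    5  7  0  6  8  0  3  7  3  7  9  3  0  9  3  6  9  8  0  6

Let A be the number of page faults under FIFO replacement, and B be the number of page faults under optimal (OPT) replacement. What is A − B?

3

Under FIFO: F F F F F . F F . . F . F . . F . F . . → 11 faults.
Under OPT: F F F F F . F . . . F . . . . . . F . . → 8 faults.
A − B = 11 − 8 = 3.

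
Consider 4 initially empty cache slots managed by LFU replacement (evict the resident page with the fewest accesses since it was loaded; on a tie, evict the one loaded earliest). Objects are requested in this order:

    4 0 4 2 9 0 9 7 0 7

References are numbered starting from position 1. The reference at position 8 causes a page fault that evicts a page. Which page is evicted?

pos 1: 4: miss, frames {4}
pos 2: 0: miss, frames {4,0}
pos 3: 4: hit
pos 4: 2: miss, frames {4,0,2}
pos 5: 9: miss, frames {4,0,2,9}
pos 6: 0: hit
pos 7: 9: hit
pos 8: 7: miss, evict 2, frames {4,0,9,7}
At position 8, page 2 is evicted.

2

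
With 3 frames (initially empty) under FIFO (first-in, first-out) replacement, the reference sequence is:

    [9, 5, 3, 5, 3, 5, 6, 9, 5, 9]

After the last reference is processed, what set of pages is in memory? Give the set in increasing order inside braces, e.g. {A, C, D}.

9: fault, frames [9]
5: fault, frames [9, 5]
3: fault, frames [9, 5, 3]
5: hit
3: hit
5: hit
6: fault, evict 9, frames [5, 3, 6]
9: fault, evict 5, frames [3, 6, 9]
5: fault, evict 3, frames [6, 9, 5]
9: hit

{5, 6, 9}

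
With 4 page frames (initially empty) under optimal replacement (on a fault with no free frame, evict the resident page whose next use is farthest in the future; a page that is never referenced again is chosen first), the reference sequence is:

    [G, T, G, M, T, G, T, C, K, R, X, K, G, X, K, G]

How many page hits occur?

9

G -> fault, frames {G}
T -> fault, frames {G,T}
G -> hit
M -> fault, frames {G,T,M}
T -> hit
G -> hit
T -> hit
C -> fault, frames {G,T,M,C}
K -> fault, evict C, frames {G,T,M,K}
R -> fault, evict M, frames {G,T,K,R}
X -> fault, evict R, frames {G,T,K,X}
K -> hit
G -> hit
X -> hit
K -> hit
G -> hit
Hits: 9.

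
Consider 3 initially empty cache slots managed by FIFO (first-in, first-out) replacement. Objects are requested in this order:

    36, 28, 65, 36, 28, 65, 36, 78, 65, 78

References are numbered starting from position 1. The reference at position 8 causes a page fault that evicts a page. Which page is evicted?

pos 1: 36 -> fault, frames {36}
pos 2: 28 -> fault, frames {36,28}
pos 3: 65 -> fault, frames {36,28,65}
pos 4: 36 -> hit
pos 5: 28 -> hit
pos 6: 65 -> hit
pos 7: 36 -> hit
pos 8: 78 -> fault, evict 36, frames {28,65,78}
At position 8, page 36 is evicted.

36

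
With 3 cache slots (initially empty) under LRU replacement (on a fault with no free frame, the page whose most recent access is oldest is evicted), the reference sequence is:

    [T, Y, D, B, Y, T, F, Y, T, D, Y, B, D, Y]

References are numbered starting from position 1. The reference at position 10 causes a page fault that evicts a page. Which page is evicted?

pos 1: T → fault, frames {T}
pos 2: Y → fault, frames {T,Y}
pos 3: D → fault, frames {T,Y,D}
pos 4: B → fault, evict T, frames {Y,D,B}
pos 5: Y → hit
pos 6: T → fault, evict D, frames {B,Y,T}
pos 7: F → fault, evict B, frames {Y,T,F}
pos 8: Y → hit
pos 9: T → hit
pos 10: D → fault, evict F, frames {Y,T,D}
At position 10, page F is evicted.

F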